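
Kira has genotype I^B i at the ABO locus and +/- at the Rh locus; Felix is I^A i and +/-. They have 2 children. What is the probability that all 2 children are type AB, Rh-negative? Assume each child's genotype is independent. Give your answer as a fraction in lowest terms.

1/256

ABO cross I^B i × I^A i → 1/4 O, 1/4 A, 1/4 B, 1/4 AB.
Rh cross +/- × +/- → 3/4 Rh+, 1/4 Rh-; so P(type AB, Rh-negative) = 1/4 × 1/4 = 1/16 per child.
All 2 independent: (1/16)^2 = 1/256.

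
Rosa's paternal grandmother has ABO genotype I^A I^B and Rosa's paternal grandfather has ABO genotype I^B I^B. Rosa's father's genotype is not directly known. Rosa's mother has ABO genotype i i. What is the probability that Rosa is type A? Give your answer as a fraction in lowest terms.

Rosa's father's ABO genotype from I^A I^B × I^B I^B: 1/2 I^A I^B, 1/2 I^B I^B.
Crossing each possibility with the mother i i and summing P(type A): 1/2·1/2 + 1/2·0 = 1/4.

1/4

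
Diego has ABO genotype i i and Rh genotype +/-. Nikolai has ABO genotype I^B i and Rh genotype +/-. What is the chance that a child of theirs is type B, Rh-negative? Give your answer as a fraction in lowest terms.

ABO cross i i × I^B i → offspring phenotypes: 1/2 O, 1/2 B.
Rh cross +/- × +/- → 3/4 Rh+, 1/4 Rh-.
Independent loci: P(type B, Rh-negative) = 1/2 × 1/4 = 1/8.

1/8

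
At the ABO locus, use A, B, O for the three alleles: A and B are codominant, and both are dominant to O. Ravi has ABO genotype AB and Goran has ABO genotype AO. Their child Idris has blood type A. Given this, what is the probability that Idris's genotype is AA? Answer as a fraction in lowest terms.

Cross AB × AO → 1/4 AA, 1/4 AB, 1/4 AO, 1/4 BO.
Type-A genotypes among offspring: AA (1/4), AO (1/4); total 1/2.
P(AA | type A) = (1/4) / (1/2) = 1/2.

1/2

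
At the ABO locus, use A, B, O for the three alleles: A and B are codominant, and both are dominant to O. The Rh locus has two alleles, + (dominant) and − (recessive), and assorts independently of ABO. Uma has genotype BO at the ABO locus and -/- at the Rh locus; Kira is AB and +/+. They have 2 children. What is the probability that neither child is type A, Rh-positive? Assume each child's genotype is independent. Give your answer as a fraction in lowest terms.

9/16

ABO cross BO × AB → 1/4 A, 1/2 B, 1/4 AB.
Rh cross -/- × +/+ → 1 Rh+; so P(type A, Rh-positive) = 1/4 × 1 = 1/4 per child.
P(not type A, Rh-positive) = 3/4 for one child; (3/4)^2 = 9/16.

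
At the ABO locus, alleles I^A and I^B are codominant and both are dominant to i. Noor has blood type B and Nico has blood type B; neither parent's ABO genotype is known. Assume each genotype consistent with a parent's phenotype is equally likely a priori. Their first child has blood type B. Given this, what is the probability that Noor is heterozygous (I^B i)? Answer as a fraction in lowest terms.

7/15

Possible genotypes: Noor ∈ {I^B I^B, I^B i}; Nico ∈ {I^B I^B, I^B i}.
Weight each parental genotype pair by prior × P(type-B child):
  I^B I^B × I^B I^B: posterior weight 4/15.
  I^B I^B × I^B i: posterior weight 4/15.
  I^B i × I^B I^B: posterior weight 4/15.
  I^B i × I^B i: posterior weight 1/5.
Sum the posterior weight over pairs where Noor is I^B i: 7/15.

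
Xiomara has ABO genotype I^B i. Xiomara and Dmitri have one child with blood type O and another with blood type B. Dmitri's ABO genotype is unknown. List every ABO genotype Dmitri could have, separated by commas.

I^A i, I^B i, i i

For each candidate genotype of Dmitri, check whether crossing it with I^B i can produce every observed child phenotype.
  I^A I^A → possible child types {A, AB} ✗
  I^A I^B → possible child types {A, B, AB} ✗
  I^A i → possible child types {O, A, B, AB} ✓
  I^B I^B → possible child types {B} ✗
  I^B i → possible child types {O, B} ✓
  i i → possible child types {O, B} ✓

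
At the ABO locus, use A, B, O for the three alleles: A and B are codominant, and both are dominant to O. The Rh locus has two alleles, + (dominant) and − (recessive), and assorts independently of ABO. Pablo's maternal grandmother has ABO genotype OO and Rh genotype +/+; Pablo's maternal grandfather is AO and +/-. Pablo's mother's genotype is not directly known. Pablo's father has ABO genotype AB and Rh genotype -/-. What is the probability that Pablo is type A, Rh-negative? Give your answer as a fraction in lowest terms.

1/8

Pablo's mother's ABO genotype from OO × AO: 1/2 AO, 1/2 OO.
Crossing each possibility with the father AB and summing P(type A): 1/2·1/2 + 1/2·1/2 = 1/2.
Similarly for Rh via the mother's Rh distribution: P(Rh-) = 1/4.
Independent loci: 1/2 × 1/4 = 1/8.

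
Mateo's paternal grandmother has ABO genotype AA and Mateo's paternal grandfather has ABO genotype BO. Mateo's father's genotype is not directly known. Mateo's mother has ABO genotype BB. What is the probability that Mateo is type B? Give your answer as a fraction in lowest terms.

1/2

Mateo's father's ABO genotype from AA × BO: 1/2 AB, 1/2 AO.
Crossing each possibility with the mother BB and summing P(type B): 1/2·1/2 + 1/2·1/2 = 1/2.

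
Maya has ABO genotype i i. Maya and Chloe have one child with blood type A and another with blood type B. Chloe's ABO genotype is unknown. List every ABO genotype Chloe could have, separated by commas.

I^A I^B

For each candidate genotype of Chloe, check whether crossing it with i i can produce every observed child phenotype.
  I^A I^A → possible child types {A} ✗
  I^A I^B → possible child types {A, B} ✓
  I^A i → possible child types {O, A} ✗
  I^B I^B → possible child types {B} ✗
  I^B i → possible child types {O, B} ✗
  i i → possible child types {O} ✗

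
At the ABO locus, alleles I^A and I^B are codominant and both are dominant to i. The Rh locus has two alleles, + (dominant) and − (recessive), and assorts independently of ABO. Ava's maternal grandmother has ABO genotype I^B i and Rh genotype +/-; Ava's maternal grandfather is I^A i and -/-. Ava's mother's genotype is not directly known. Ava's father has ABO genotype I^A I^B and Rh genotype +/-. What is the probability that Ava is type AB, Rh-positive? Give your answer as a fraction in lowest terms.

Ava's mother's ABO genotype from I^B i × I^A i: 1/4 I^A I^B, 1/4 I^A i, 1/4 I^B i, 1/4 i i.
Crossing each possibility with the father I^A I^B and summing P(type AB): 1/4·1/2 + 1/4·1/4 + 1/4·1/4 + 1/4·0 = 1/4.
Similarly for Rh via the mother's Rh distribution: P(Rh+) = 5/8.
Independent loci: 1/4 × 5/8 = 5/32.

5/32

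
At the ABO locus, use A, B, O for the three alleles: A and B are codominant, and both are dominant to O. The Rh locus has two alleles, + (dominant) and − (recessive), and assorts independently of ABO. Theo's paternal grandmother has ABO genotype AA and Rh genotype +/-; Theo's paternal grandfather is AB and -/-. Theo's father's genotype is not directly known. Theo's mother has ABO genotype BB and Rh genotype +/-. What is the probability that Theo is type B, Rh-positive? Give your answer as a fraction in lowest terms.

Theo's father's ABO genotype from AA × AB: 1/2 AA, 1/2 AB.
Crossing each possibility with the mother BB and summing P(type B): 1/2·0 + 1/2·1/2 = 1/4.
Similarly for Rh via the father's Rh distribution: P(Rh+) = 5/8.
Independent loci: 1/4 × 5/8 = 5/32.

5/32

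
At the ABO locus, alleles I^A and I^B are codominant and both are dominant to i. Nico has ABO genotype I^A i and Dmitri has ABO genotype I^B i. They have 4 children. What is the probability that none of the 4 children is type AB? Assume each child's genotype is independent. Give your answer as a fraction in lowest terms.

ABO cross I^A i × I^B i → 1/4 O, 1/4 A, 1/4 B, 1/4 AB.
So P(type AB) = 1/4 per child.
P(not type AB) = 3/4 for one child; (3/4)^4 = 81/256.

81/256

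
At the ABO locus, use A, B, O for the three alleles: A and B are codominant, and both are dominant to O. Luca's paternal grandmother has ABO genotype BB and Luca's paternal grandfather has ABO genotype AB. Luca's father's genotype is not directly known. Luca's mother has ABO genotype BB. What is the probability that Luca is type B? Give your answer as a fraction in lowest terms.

3/4

Luca's father's ABO genotype from BB × AB: 1/2 AB, 1/2 BB.
Crossing each possibility with the mother BB and summing P(type B): 1/2·1/2 + 1/2·1 = 3/4.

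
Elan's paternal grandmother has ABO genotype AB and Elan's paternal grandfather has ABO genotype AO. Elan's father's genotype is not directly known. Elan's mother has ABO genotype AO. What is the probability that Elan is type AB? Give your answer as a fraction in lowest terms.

Elan's father's ABO genotype from AB × AO: 1/4 AA, 1/4 AB, 1/4 AO, 1/4 BO.
Crossing each possibility with the mother AO and summing P(type AB): 1/4·0 + 1/4·1/4 + 1/4·0 + 1/4·1/4 = 1/8.

1/8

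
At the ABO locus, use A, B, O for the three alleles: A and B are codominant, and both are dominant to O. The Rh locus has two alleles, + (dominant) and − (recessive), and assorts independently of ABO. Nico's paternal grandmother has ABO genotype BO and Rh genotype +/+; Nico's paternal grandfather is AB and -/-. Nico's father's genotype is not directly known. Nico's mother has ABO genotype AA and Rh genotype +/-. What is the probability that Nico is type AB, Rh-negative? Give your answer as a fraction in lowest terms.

Nico's father's ABO genotype from BO × AB: 1/4 AB, 1/4 AO, 1/4 BB, 1/4 BO.
Crossing each possibility with the mother AA and summing P(type AB): 1/4·1/2 + 1/4·0 + 1/4·1 + 1/4·1/2 = 1/2.
Similarly for Rh via the father's Rh distribution: P(Rh-) = 1/4.
Independent loci: 1/2 × 1/4 = 1/8.

1/8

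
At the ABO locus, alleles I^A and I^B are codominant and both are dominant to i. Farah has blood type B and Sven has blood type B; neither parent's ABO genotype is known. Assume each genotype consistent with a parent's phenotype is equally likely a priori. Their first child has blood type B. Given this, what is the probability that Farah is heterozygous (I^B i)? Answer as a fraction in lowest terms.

Possible genotypes: Farah ∈ {I^B I^B, I^B i}; Sven ∈ {I^B I^B, I^B i}.
Weight each parental genotype pair by prior × P(type-B child):
  I^B I^B × I^B I^B: posterior weight 4/15.
  I^B I^B × I^B i: posterior weight 4/15.
  I^B i × I^B I^B: posterior weight 4/15.
  I^B i × I^B i: posterior weight 1/5.
Sum the posterior weight over pairs where Farah is I^B i: 7/15.

7/15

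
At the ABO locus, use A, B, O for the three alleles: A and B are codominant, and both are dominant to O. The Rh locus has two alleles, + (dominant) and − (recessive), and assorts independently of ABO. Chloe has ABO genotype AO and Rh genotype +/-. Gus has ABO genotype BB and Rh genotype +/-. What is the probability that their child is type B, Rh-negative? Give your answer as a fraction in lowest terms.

ABO cross AO × BB → offspring phenotypes: 1/2 B, 1/2 AB.
Rh cross +/- × +/- → 3/4 Rh+, 1/4 Rh-.
Independent loci: P(type B, Rh-negative) = 1/2 × 1/4 = 1/8.

1/8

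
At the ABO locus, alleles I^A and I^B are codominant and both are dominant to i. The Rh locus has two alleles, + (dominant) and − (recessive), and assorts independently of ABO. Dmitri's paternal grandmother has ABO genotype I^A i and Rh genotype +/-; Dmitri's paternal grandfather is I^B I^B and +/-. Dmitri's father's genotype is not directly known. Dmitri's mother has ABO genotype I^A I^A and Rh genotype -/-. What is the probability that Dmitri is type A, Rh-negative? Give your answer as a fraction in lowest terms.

1/4

Dmitri's father's ABO genotype from I^A i × I^B I^B: 1/2 I^A I^B, 1/2 I^B i.
Crossing each possibility with the mother I^A I^A and summing P(type A): 1/2·1/2 + 1/2·1/2 = 1/2.
Similarly for Rh via the father's Rh distribution: P(Rh-) = 1/2.
Independent loci: 1/2 × 1/2 = 1/4.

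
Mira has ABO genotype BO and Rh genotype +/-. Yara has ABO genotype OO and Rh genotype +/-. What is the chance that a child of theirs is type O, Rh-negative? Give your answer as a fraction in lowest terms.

1/8

ABO cross BO × OO → offspring phenotypes: 1/2 O, 1/2 B.
Rh cross +/- × +/- → 3/4 Rh+, 1/4 Rh-.
Independent loci: P(type O, Rh-negative) = 1/2 × 1/4 = 1/8.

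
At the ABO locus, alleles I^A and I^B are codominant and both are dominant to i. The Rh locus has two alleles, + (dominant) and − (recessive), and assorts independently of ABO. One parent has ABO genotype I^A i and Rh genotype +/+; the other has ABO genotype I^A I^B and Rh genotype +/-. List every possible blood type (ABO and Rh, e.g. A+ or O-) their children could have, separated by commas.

Gametes from I^A i × I^A I^B give offspring ABO genotypes I^A I^A, I^A I^B, I^A i, I^B i, i.e. phenotypes A, B, AB.
Rh cross +/+ × +/- → phenotypes Rh+.
Combining independently: A+, B+, AB+.

A+, B+, AB+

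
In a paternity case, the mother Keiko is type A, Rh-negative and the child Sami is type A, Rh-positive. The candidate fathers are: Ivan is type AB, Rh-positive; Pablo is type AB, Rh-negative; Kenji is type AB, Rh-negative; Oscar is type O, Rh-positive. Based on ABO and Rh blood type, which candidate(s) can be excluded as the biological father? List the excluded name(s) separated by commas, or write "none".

Pablo, Kenji

A candidate is excluded only if no genotype consistent with his phenotype could produce a type A, Rh-positive child with a type A, Rh-negative mother.
Pablo (type AB, Rh-): no genotype consistent with that phenotype can produce a type-A Rh+ child with a type-A mother.
Kenji (type AB, Rh-): no genotype consistent with that phenotype can produce a type-A Rh+ child with a type-A mother.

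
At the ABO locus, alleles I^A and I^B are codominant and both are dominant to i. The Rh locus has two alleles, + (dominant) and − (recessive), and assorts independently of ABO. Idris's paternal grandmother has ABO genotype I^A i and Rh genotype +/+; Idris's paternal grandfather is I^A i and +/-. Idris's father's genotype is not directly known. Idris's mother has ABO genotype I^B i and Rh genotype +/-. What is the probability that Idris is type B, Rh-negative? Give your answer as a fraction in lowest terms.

Idris's father's ABO genotype from I^A i × I^A i: 1/4 I^A I^A, 1/2 I^A i, 1/4 i i.
Crossing each possibility with the mother I^B i and summing P(type B): 1/4·0 + 1/2·1/4 + 1/4·1/2 = 1/4.
Similarly for Rh via the father's Rh distribution: P(Rh-) = 1/8.
Independent loci: 1/4 × 1/8 = 1/32.

1/32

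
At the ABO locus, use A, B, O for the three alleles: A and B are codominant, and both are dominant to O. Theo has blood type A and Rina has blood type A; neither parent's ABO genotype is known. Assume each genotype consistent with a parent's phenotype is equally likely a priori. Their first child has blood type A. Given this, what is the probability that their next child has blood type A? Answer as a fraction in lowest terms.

19/20

Possible genotypes: Theo ∈ {AA, AO}; Rina ∈ {AA, AO}.
Weight each parental genotype pair by prior × P(type-A child):
  AA × AA: posterior weight 4/15; P(next child type A) = 1.
  AA × AO: posterior weight 4/15; P(next child type A) = 1.
  AO × AA: posterior weight 4/15; P(next child type A) = 1.
  AO × AO: posterior weight 1/5; P(next child type A) = 3/4.
Weighted sum = 19/20.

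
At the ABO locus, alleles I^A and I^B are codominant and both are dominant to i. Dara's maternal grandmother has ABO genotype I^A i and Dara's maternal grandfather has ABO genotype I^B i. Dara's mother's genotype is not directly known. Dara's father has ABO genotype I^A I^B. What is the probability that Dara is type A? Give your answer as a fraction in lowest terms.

Dara's mother's ABO genotype from I^A i × I^B i: 1/4 I^A I^B, 1/4 I^A i, 1/4 I^B i, 1/4 i i.
Crossing each possibility with the father I^A I^B and summing P(type A): 1/4·1/4 + 1/4·1/2 + 1/4·1/4 + 1/4·1/2 = 3/8.

3/8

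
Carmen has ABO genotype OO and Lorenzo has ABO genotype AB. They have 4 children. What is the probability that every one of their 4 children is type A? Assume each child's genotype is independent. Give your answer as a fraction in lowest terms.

1/16

ABO cross OO × AB → 1/2 A, 1/2 B.
So P(type A) = 1/2 per child.
All 4 independent: (1/2)^4 = 1/16.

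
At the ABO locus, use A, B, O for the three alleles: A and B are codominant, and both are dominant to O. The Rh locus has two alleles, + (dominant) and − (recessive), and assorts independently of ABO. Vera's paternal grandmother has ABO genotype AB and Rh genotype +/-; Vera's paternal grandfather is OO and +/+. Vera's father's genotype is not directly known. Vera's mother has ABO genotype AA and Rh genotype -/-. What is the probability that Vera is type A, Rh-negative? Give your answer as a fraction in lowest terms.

3/16

Vera's father's ABO genotype from AB × OO: 1/2 AO, 1/2 BO.
Crossing each possibility with the mother AA and summing P(type A): 1/2·1 + 1/2·1/2 = 3/4.
Similarly for Rh via the father's Rh distribution: P(Rh-) = 1/4.
Independent loci: 3/4 × 1/4 = 3/16.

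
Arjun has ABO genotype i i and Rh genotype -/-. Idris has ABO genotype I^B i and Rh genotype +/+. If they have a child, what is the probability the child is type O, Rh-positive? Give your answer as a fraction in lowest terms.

1/2

ABO cross i i × I^B i → offspring phenotypes: 1/2 O, 1/2 B.
Rh cross -/- × +/+ → 1 Rh+.
Independent loci: P(type O, Rh-positive) = 1/2 × 1 = 1/2.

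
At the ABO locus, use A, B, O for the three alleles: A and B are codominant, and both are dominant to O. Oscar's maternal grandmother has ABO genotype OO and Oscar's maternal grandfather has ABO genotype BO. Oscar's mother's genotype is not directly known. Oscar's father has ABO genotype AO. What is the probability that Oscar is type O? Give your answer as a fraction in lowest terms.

Oscar's mother's ABO genotype from OO × BO: 1/2 BO, 1/2 OO.
Crossing each possibility with the father AO and summing P(type O): 1/2·1/4 + 1/2·1/2 = 3/8.

3/8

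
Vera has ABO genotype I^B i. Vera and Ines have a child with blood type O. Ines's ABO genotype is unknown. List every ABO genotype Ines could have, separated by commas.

I^A i, I^B i, i i

For each candidate genotype of Ines, check whether crossing it with I^B i can produce every observed child phenotype.
  I^A I^A → possible child types {A, AB} ✗
  I^A I^B → possible child types {A, B, AB} ✗
  I^A i → possible child types {O, A, B, AB} ✓
  I^B I^B → possible child types {B} ✗
  I^B i → possible child types {O, B} ✓
  i i → possible child types {O, B} ✓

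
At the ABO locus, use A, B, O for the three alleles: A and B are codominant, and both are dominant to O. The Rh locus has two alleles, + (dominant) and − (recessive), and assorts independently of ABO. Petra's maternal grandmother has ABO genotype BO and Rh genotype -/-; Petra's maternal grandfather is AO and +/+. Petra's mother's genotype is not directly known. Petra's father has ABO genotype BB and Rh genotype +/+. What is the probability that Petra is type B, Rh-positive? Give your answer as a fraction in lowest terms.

3/4

Petra's mother's ABO genotype from BO × AO: 1/4 AB, 1/4 AO, 1/4 BO, 1/4 OO.
Crossing each possibility with the father BB and summing P(type B): 1/4·1/2 + 1/4·1/2 + 1/4·1 + 1/4·1 = 3/4.
Similarly for Rh via the mother's Rh distribution: P(Rh+) = 1.
Independent loci: 3/4 × 1 = 3/4.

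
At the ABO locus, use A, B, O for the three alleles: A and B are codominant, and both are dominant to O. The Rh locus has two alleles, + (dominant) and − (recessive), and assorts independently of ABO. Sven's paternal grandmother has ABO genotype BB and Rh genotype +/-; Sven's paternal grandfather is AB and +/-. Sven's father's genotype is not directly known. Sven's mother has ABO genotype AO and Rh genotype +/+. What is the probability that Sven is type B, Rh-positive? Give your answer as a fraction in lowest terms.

Sven's father's ABO genotype from BB × AB: 1/2 AB, 1/2 BB.
Crossing each possibility with the mother AO and summing P(type B): 1/2·1/4 + 1/2·1/2 = 3/8.
Similarly for Rh via the father's Rh distribution: P(Rh+) = 1.
Independent loci: 3/8 × 1 = 3/8.

3/8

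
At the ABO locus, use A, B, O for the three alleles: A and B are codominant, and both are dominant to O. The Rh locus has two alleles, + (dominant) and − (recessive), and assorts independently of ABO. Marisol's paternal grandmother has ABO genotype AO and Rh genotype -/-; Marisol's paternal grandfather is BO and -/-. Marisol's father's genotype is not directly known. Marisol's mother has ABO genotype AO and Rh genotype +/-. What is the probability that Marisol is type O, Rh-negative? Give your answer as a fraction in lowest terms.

Marisol's father's ABO genotype from AO × BO: 1/4 AB, 1/4 AO, 1/4 BO, 1/4 OO.
Crossing each possibility with the mother AO and summing P(type O): 1/4·0 + 1/4·1/4 + 1/4·1/4 + 1/4·1/2 = 1/4.
Similarly for Rh via the father's Rh distribution: P(Rh-) = 1/2.
Independent loci: 1/4 × 1/2 = 1/8.

1/8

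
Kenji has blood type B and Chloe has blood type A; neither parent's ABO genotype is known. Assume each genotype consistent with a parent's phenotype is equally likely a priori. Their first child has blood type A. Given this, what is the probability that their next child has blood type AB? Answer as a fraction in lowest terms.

Possible genotypes: Kenji ∈ {I^B I^B, I^B i}; Chloe ∈ {I^A I^A, I^A i}.
Weight each parental genotype pair by prior × P(type-A child):
  I^B i × I^A I^A: posterior weight 2/3; P(next child type AB) = 1/2.
  I^B i × I^A i: posterior weight 1/3; P(next child type AB) = 1/4.
Weighted sum = 5/12.

5/12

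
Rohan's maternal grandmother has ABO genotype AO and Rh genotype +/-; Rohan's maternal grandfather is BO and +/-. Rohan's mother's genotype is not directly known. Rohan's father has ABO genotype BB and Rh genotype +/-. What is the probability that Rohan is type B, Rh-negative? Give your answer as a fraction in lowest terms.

3/16

Rohan's mother's ABO genotype from AO × BO: 1/4 AB, 1/4 AO, 1/4 BO, 1/4 OO.
Crossing each possibility with the father BB and summing P(type B): 1/4·1/2 + 1/4·1/2 + 1/4·1 + 1/4·1 = 3/4.
Similarly for Rh via the mother's Rh distribution: P(Rh-) = 1/4.
Independent loci: 3/4 × 1/4 = 3/16.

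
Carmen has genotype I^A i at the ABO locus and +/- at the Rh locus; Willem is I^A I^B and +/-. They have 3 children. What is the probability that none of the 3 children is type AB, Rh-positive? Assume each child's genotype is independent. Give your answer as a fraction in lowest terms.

ABO cross I^A i × I^A I^B → 1/2 A, 1/4 B, 1/4 AB.
Rh cross +/- × +/- → 3/4 Rh+, 1/4 Rh-; so P(type AB, Rh-positive) = 1/4 × 3/4 = 3/16 per child.
P(not type AB, Rh-positive) = 13/16 for one child; (13/16)^3 = 2197/4096.

2197/4096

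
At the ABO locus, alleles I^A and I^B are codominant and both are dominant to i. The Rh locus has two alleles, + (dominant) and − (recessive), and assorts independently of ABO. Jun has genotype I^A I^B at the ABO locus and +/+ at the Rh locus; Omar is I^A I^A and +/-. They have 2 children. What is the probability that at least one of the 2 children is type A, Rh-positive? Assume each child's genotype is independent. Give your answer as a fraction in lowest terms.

3/4

ABO cross I^A I^B × I^A I^A → 1/2 A, 1/2 AB.
Rh cross +/+ × +/- → 1 Rh+; so P(type A, Rh-positive) = 1/2 × 1 = 1/2 per child.
P(none) = (1/2)^2 = 1/4; P(at least one) = 1 − 1/4 = 3/4.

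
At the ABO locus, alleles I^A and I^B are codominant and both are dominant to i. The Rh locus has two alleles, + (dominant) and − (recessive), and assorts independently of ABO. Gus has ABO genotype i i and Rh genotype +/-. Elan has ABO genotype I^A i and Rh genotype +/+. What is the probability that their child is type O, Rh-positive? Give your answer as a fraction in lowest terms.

1/2

ABO cross i i × I^A i → offspring phenotypes: 1/2 O, 1/2 A.
Rh cross +/- × +/+ → 1 Rh+.
Independent loci: P(type O, Rh-positive) = 1/2 × 1 = 1/2.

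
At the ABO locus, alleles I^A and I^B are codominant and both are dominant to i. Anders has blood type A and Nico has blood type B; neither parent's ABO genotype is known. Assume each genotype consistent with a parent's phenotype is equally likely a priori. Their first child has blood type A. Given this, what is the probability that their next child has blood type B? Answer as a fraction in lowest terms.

1/12

Possible genotypes: Anders ∈ {I^A I^A, I^A i}; Nico ∈ {I^B I^B, I^B i}.
Weight each parental genotype pair by prior × P(type-A child):
  I^A I^A × I^B i: posterior weight 2/3; P(next child type B) = 0.
  I^A i × I^B i: posterior weight 1/3; P(next child type B) = 1/4.
Weighted sum = 1/12.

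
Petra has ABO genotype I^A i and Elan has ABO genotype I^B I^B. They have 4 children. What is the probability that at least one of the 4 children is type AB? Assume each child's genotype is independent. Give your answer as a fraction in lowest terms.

15/16

ABO cross I^A i × I^B I^B → 1/2 B, 1/2 AB.
So P(type AB) = 1/2 per child.
P(none) = (1/2)^4 = 1/16; P(at least one) = 1 − 1/16 = 15/16.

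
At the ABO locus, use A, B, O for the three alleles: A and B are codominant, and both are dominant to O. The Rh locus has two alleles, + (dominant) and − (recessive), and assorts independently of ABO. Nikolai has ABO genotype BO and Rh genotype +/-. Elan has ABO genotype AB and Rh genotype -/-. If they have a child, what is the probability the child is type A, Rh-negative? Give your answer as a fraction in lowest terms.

1/8

ABO cross BO × AB → offspring phenotypes: 1/4 A, 1/2 B, 1/4 AB.
Rh cross +/- × -/- → 1/2 Rh+, 1/2 Rh-.
Independent loci: P(type A, Rh-negative) = 1/4 × 1/2 = 1/8.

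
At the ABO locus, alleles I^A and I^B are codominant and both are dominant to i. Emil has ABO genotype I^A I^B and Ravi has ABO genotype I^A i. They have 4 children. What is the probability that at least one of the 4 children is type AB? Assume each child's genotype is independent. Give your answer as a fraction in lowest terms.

ABO cross I^A I^B × I^A i → 1/2 A, 1/4 B, 1/4 AB.
So P(type AB) = 1/4 per child.
P(none) = (3/4)^4 = 81/256; P(at least one) = 1 − 81/256 = 175/256.

175/256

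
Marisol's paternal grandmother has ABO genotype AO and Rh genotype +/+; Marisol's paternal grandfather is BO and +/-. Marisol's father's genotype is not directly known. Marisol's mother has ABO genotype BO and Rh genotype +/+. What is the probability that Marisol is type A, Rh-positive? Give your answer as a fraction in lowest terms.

Marisol's father's ABO genotype from AO × BO: 1/4 AB, 1/4 AO, 1/4 BO, 1/4 OO.
Crossing each possibility with the mother BO and summing P(type A): 1/4·1/4 + 1/4·1/4 + 1/4·0 + 1/4·0 = 1/8.
Similarly for Rh via the father's Rh distribution: P(Rh+) = 1.
Independent loci: 1/8 × 1 = 1/8.

1/8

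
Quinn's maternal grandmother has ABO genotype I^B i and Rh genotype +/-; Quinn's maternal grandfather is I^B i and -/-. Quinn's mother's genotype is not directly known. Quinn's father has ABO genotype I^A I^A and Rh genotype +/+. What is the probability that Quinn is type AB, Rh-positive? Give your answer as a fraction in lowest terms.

Quinn's mother's ABO genotype from I^B i × I^B i: 1/4 I^B I^B, 1/2 I^B i, 1/4 i i.
Crossing each possibility with the father I^A I^A and summing P(type AB): 1/4·1 + 1/2·1/2 + 1/4·0 = 1/2.
Similarly for Rh via the mother's Rh distribution: P(Rh+) = 1.
Independent loci: 1/2 × 1 = 1/2.

1/2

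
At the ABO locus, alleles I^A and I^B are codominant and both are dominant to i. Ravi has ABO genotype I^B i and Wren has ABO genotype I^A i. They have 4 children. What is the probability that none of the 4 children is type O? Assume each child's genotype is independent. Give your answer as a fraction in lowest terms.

ABO cross I^B i × I^A i → 1/4 O, 1/4 A, 1/4 B, 1/4 AB.
So P(type O) = 1/4 per child.
P(not type O) = 3/4 for one child; (3/4)^4 = 81/256.

81/256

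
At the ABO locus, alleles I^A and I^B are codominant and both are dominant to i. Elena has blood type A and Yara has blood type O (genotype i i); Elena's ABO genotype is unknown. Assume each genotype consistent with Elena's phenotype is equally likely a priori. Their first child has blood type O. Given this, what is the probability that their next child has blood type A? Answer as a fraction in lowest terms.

1/2

Possible genotypes: Elena ∈ {I^A I^A, I^A i}; Yara ∈ {i i}.
Weight each parental genotype pair by prior × P(type-O child):
  I^A i × i i: posterior weight 1; P(next child type A) = 1/2.
Weighted sum = 1/2.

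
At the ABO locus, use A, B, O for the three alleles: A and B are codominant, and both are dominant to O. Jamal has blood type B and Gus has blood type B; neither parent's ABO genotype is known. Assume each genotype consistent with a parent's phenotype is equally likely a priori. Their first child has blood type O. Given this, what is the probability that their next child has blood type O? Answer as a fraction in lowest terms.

Possible genotypes: Jamal ∈ {BB, BO}; Gus ∈ {BB, BO}.
Weight each parental genotype pair by prior × P(type-O child):
  BO × BO: posterior weight 1; P(next child type O) = 1/4.
Weighted sum = 1/4.

1/4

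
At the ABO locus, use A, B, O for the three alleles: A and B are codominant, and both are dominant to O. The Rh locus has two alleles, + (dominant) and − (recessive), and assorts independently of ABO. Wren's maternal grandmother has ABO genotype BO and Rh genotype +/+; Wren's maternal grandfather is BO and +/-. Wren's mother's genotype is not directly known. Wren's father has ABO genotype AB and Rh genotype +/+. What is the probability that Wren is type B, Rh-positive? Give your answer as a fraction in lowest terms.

1/2

Wren's mother's ABO genotype from BO × BO: 1/4 BB, 1/2 BO, 1/4 OO.
Crossing each possibility with the father AB and summing P(type B): 1/4·1/2 + 1/2·1/2 + 1/4·1/2 = 1/2.
Similarly for Rh via the mother's Rh distribution: P(Rh+) = 1.
Independent loci: 1/2 × 1 = 1/2.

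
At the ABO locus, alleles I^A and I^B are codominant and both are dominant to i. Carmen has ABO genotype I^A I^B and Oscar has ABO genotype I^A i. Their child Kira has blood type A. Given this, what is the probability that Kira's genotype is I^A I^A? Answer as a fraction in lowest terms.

Cross I^A I^B × I^A i → 1/4 I^A I^A, 1/4 I^A I^B, 1/4 I^A i, 1/4 I^B i.
Type-A genotypes among offspring: I^A I^A (1/4), I^A i (1/4); total 1/2.
P(I^A I^A | type A) = (1/4) / (1/2) = 1/2.

1/2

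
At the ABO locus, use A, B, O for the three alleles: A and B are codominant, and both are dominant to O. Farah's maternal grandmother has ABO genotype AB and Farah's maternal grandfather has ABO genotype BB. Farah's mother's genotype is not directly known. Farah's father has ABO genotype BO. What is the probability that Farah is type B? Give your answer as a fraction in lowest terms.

3/4

Farah's mother's ABO genotype from AB × BB: 1/2 AB, 1/2 BB.
Crossing each possibility with the father BO and summing P(type B): 1/2·1/2 + 1/2·1 = 3/4.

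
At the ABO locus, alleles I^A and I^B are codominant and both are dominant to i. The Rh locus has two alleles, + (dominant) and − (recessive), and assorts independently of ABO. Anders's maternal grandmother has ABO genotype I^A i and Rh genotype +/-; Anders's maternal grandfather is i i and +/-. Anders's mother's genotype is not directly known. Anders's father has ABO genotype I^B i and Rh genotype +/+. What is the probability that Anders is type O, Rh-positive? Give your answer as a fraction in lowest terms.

Anders's mother's ABO genotype from I^A i × i i: 1/2 I^A i, 1/2 i i.
Crossing each possibility with the father I^B i and summing P(type O): 1/2·1/4 + 1/2·1/2 = 3/8.
Similarly for Rh via the mother's Rh distribution: P(Rh+) = 1.
Independent loci: 3/8 × 1 = 3/8.

3/8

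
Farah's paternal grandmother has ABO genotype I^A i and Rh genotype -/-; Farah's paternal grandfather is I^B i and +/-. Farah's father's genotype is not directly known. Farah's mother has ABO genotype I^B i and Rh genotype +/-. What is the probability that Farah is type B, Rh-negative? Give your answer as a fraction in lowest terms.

Farah's father's ABO genotype from I^A i × I^B i: 1/4 I^A I^B, 1/4 I^A i, 1/4 I^B i, 1/4 i i.
Crossing each possibility with the mother I^B i and summing P(type B): 1/4·1/2 + 1/4·1/4 + 1/4·3/4 + 1/4·1/2 = 1/2.
Similarly for Rh via the father's Rh distribution: P(Rh-) = 3/8.
Independent loci: 1/2 × 3/8 = 3/16.

3/16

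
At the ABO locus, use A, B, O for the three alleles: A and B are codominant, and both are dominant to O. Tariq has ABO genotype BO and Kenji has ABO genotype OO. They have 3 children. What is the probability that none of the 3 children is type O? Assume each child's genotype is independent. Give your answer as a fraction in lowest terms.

ABO cross BO × OO → 1/2 O, 1/2 B.
So P(type O) = 1/2 per child.
P(not type O) = 1/2 for one child; (1/2)^3 = 1/8.

1/8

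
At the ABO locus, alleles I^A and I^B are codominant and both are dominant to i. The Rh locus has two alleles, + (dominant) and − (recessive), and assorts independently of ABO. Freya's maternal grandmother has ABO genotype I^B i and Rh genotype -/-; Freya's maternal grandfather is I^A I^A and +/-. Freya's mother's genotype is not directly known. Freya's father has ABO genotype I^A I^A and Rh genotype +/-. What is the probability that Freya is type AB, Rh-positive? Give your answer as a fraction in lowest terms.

5/32

Freya's mother's ABO genotype from I^B i × I^A I^A: 1/2 I^A I^B, 1/2 I^A i.
Crossing each possibility with the father I^A I^A and summing P(type AB): 1/2·1/2 + 1/2·0 = 1/4.
Similarly for Rh via the mother's Rh distribution: P(Rh+) = 5/8.
Independent loci: 1/4 × 5/8 = 5/32.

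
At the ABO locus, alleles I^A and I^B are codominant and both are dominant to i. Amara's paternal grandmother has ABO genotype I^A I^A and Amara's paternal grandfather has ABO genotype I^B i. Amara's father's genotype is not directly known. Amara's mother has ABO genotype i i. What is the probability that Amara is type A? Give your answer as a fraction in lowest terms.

Amara's father's ABO genotype from I^A I^A × I^B i: 1/2 I^A I^B, 1/2 I^A i.
Crossing each possibility with the mother i i and summing P(type A): 1/2·1/2 + 1/2·1/2 = 1/2.

1/2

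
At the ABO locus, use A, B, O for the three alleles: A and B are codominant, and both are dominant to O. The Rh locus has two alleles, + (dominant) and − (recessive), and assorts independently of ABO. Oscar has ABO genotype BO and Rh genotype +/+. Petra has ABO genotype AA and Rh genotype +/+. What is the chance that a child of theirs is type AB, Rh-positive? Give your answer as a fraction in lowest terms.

ABO cross BO × AA → offspring phenotypes: 1/2 A, 1/2 AB.
Rh cross +/+ × +/+ → 1 Rh+.
Independent loci: P(type AB, Rh-positive) = 1/2 × 1 = 1/2.

1/2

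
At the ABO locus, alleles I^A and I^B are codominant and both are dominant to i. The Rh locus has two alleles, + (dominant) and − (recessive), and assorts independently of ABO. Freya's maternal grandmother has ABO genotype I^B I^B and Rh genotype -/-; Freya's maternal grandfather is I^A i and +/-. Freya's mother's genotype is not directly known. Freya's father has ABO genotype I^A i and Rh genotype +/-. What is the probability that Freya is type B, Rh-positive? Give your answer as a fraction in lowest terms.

5/32

Freya's mother's ABO genotype from I^B I^B × I^A i: 1/2 I^A I^B, 1/2 I^B i.
Crossing each possibility with the father I^A i and summing P(type B): 1/2·1/4 + 1/2·1/4 = 1/4.
Similarly for Rh via the mother's Rh distribution: P(Rh+) = 5/8.
Independent loci: 1/4 × 5/8 = 5/32.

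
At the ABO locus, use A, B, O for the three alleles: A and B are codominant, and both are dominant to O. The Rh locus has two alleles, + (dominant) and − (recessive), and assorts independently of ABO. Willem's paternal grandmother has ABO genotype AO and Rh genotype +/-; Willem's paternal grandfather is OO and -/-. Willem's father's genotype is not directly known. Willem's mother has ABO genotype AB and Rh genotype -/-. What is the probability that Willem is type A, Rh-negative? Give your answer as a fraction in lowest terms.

Willem's father's ABO genotype from AO × OO: 1/2 AO, 1/2 OO.
Crossing each possibility with the mother AB and summing P(type A): 1/2·1/2 + 1/2·1/2 = 1/2.
Similarly for Rh via the father's Rh distribution: P(Rh-) = 3/4.
Independent loci: 1/2 × 3/4 = 3/8.

3/8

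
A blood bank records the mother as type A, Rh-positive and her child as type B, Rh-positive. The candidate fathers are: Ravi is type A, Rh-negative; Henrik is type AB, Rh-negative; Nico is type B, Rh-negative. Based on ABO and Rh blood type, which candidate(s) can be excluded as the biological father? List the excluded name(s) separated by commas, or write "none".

A candidate is excluded only if no genotype consistent with his phenotype could produce a type B, Rh-positive child with a type A, Rh-positive mother.
Ravi (type A, Rh-): no genotype consistent with that phenotype can produce a type-B Rh+ child with a type-A mother.

Ravi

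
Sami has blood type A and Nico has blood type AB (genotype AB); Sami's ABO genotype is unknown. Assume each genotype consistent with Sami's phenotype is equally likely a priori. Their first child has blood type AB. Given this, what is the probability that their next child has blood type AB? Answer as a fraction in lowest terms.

5/12

Possible genotypes: Sami ∈ {AA, AO}; Nico ∈ {AB}.
Weight each parental genotype pair by prior × P(type-AB child):
  AA × AB: posterior weight 2/3; P(next child type AB) = 1/2.
  AO × AB: posterior weight 1/3; P(next child type AB) = 1/4.
Weighted sum = 5/12.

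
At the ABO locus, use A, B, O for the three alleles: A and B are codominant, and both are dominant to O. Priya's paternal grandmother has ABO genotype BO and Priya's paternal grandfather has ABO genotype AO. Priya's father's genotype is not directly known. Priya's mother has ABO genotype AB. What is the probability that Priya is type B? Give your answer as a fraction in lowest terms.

3/8

Priya's father's ABO genotype from BO × AO: 1/4 AB, 1/4 AO, 1/4 BO, 1/4 OO.
Crossing each possibility with the mother AB and summing P(type B): 1/4·1/4 + 1/4·1/4 + 1/4·1/2 + 1/4·1/2 = 3/8.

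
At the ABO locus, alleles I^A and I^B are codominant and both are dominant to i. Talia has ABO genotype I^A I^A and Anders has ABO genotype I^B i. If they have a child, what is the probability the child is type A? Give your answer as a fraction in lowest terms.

1/2

ABO cross I^A I^A × I^B i → offspring phenotypes: 1/2 A, 1/2 AB.
So P(type A) = 1/2.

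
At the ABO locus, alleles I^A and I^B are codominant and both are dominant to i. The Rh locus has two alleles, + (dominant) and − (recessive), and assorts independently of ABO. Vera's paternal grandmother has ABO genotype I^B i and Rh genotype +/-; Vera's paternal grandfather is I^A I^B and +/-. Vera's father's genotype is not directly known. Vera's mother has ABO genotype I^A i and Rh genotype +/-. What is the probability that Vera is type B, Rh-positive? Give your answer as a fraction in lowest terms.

Vera's father's ABO genotype from I^B i × I^A I^B: 1/4 I^A I^B, 1/4 I^A i, 1/4 I^B I^B, 1/4 I^B i.
Crossing each possibility with the mother I^A i and summing P(type B): 1/4·1/4 + 1/4·0 + 1/4·1/2 + 1/4·1/4 = 1/4.
Similarly for Rh via the father's Rh distribution: P(Rh+) = 3/4.
Independent loci: 1/4 × 3/4 = 3/16.

3/16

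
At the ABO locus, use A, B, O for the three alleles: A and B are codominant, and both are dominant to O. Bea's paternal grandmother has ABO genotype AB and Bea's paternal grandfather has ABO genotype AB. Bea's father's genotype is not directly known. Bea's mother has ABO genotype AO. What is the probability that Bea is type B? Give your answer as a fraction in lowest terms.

1/4

Bea's father's ABO genotype from AB × AB: 1/4 AA, 1/2 AB, 1/4 BB.
Crossing each possibility with the mother AO and summing P(type B): 1/4·0 + 1/2·1/4 + 1/4·1/2 = 1/4.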